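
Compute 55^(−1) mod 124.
55^(−1) ≡ 115 (mod 124)

Apply the extended Euclidean algorithm to (124, 55), tracking rows (r, s, t) with s·124 + t·55 = r. Each division r_prev = q·r_cur + r_new produces the new row as (previous row) − q·(current row):
  row A: (124, 1, 0)   [1·124 + 0·55 = 124]
  row B: (55, 0, 1)   [0·124 + 1·55 = 55]
  124 = 2·55 + 14   → row C = row A − 2·row B = (14, 1, −2)   [check: 1·124 − 2·55 = 14]
  55 = 3·14 + 13   → row D = row B − 3·row C = (13, −3, 7)   [check: −3·124 + 7·55 = 13]
  14 = 1·13 + 1   → row E = row C − 1·row D = (1, 4, −9)   [check: 4·124 − 9·55 = 1]
  13 = 13·1 + 0   → remainder 0, stop. gcd = 1 (last nonzero row E).
The gcd is 1, so 55 is invertible mod 124. The last nonzero row gives 4·124 − 9·55 = 1, so t = −9. So 55^(−1) ≡ −9 ≡ 115 (mod 124). Verify: 55 · 115 = 6325 ≡ 1 (mod 124). ✓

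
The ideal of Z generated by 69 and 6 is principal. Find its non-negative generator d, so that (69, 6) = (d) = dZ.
(69, 6) = (3); d = 3

In the PID Z, (a, b) is generated by gcd(a, b). Compute gcd(69, 6) with the extended Euclidean algorithm, tracking rows (r, s, t) with s·69 + t·6 = r:
  row A: (69, 1, 0)   [1·69 + 0·6 = 69]
  row B: (6, 0, 1)   [0·69 + 1·6 = 6]
  69 = 11·6 + 3   → row C = row A − 11·row B = (3, 1, −11)   [check: 1·69 − 11·6 = 3]
  6 = 2·3 + 0   → remainder 0, stop. gcd = 3 (last nonzero row C).
So gcd(69, 6) = 3, with Bézout identity 1·69 − 11·6 = 3. Containment (⊇): the Bézout identity exhibits 3 as an element of (69, 6), giving (3) ⊆ (69, 6). Containment (⊆): since 3 | 69 and 3 | 6 (69 = 3·23, 6 = 3·2), every Z-linear combination of 69 and 6 is divisible by 3, so (69, 6) ⊆ (3). Therefore (69, 6) = (3), d = 3.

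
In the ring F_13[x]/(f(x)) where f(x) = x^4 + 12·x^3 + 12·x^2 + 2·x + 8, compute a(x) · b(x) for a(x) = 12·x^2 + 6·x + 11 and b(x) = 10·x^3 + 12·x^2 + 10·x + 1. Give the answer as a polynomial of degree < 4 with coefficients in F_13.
a · b ≡ 5·x^3 + 2·x^2 + 3·x + 6 (mod f(x))

Multiply as integer polynomials: a · b = 120·x^5 + 204·x^4 + 302·x^3 + 204·x^2 + 116·x + 11. Reducing coefficients mod 13: a · b ≡ 3·x^5 + 9·x^4 + 3·x^3 + 9·x^2 + 12·x + 11. Now divide by f(x) = x^4 + 12·x^3 + 12·x^2 + 2·x + 8 in F_13[x], eliminating the leading term at each step:
  leading term 3·x^5: subtract (3·x)·f(x) = 3·x^5 + 10·x^4 + 10·x^3 + 6·x^2 + 11·x, leaving 12·x^4 + 6·x^3 + 3·x^2 + x + 11 (coefficients mod 13)
  leading term 12·x^4: subtract (12)·f(x) = 12·x^4 + x^3 + x^2 + 11·x + 5, leaving 5·x^3 + 2·x^2 + 3·x + 6 (coefficients mod 13)
The degree is now < 4, so this is the remainder. Hence a · b ≡ 5·x^3 + 2·x^2 + 3·x + 6 in F_13[x]/(f).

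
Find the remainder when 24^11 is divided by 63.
Use repeated squaring. Binary(11) = 1011. Walk through the bits of the exponent 11 left-to-right: at each bit after the leading one, square the running value, then multiply by 24 if the bit is 1 (always reducing mod 63):
  bit 1 = 1 (leading): start with 24.
  bit 2 = 0: square 24^2 = 576 ≡ 9 (mod 63).
  bit 3 = 1: square 9^2 = 81 ≡ 18; bit is 1, so multiply 18·24 = 432 ≡ 54 (mod 63).
  bit 4 = 1: square 54^2 = 2916 ≡ 18; bit is 1, so multiply 18·24 = 432 ≡ 54 (mod 63).
Final value: 24^11 ≡ 54 (mod 63).

Final answer: 54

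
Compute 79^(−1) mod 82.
Apply the extended Euclidean algorithm to (82, 79), tracking rows (r, s, t) with s·82 + t·79 = r. Each division r_prev = q·r_cur + r_new produces the new row as (previous row) − q·(current row):
  row A: (82, 1, 0)   [1·82 + 0·79 = 82]
  row B: (79, 0, 1)   [0·82 + 1·79 = 79]
  82 = 1·79 + 3   → row C = row A − 1·row B = (3, 1, −1)   [check: 1·82 − 1·79 = 3]
  79 = 26·3 + 1   → row D = row B − 26·row C = (1, −26, 27)   [check: −26·82 + 27·79 = 1]
  3 = 3·1 + 0   → remainder 0, stop. gcd = 1 (last nonzero row D).
The gcd is 1, so 79 is invertible mod 82. The last nonzero row gives −26·82 + 27·79 = 1, so t = 27. So 79^(−1) ≡ 27 (mod 82). Verify: 79 · 27 = 2133 ≡ 1 (mod 82). ✓

Final answer: 79^(−1) ≡ 27 (mod 82)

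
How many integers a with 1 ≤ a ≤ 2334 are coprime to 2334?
776

The number of a ∈ {1, ..., 2334} with gcd(a, 2334) = 1 is by definition Euler's totient φ(2334). φ is multiplicative, with φ(p^e) = p^e − p^(e−1). Factorise 2334 = 2 · 3 · 389. Then
  φ(2334) = (2 − 1) · (3 − 1) · (389 − 1) = 1 · 2 · 388 = 776.
So there are 776 such integers.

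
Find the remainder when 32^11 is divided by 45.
Use repeated squaring. Binary(11) = 1011. Walk through the bits of the exponent 11 left-to-right: at each bit after the leading one, square the running value, then multiply by 32 if the bit is 1 (always reducing mod 45):
  bit 1 = 1 (leading): start with 32.
  bit 2 = 0: square 32^2 = 1024 ≡ 34 (mod 45).
  bit 3 = 1: square 34^2 = 1156 ≡ 31; bit is 1, so multiply 31·32 = 992 ≡ 2 (mod 45).
  bit 4 = 1: square 2^2 = 4; bit is 1, so multiply 4·32 = 128 ≡ 38 (mod 45).
Final value: 32^11 ≡ 38 (mod 45).

Final answer: 38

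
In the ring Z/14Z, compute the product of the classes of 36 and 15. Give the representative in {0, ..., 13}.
Reduce the factors first: 36 ≡ 8, 15 ≡ 1 (mod 14), so 36 · 15 ≡ 8 · 1 (mod 14). 8 · 1 = 8. Dividing by 14: 8 = 0·14 + 8. So (36 · 15) mod 14 = 8.

Final answer: 8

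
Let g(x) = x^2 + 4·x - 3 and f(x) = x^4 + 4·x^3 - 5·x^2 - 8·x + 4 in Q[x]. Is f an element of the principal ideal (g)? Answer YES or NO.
In Q[x] the ideal (g) consists of all multiples of g, so f ∈ (g) iff g | f, i.e. iff the remainder of f on division by g is 0. Divide f by g (g is monic, so eliminate the leading term of the running remainder at each step):
  leading term x^4: subtract (x^2)·g(x) = x^4 + 4·x^3 - 3·x^2, leaving -2·x^2 - 8·x + 4
  leading term -2·x^2: subtract (-2)·g(x) = -2·x^2 - 8·x + 6, leaving -2
The remainder r(x) = -2 ≠ 0 (and deg r < deg g), so g ∤ f, i.e. f ∉ (g).

Final answer: NO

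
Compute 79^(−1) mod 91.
Apply the extended Euclidean algorithm to (91, 79), tracking rows (r, s, t) with s·91 + t·79 = r. Each division r_prev = q·r_cur + r_new produces the new row as (previous row) − q·(current row):
  row A: (91, 1, 0)   [1·91 + 0·79 = 91]
  row B: (79, 0, 1)   [0·91 + 1·79 = 79]
  91 = 1·79 + 12   → row C = row A − 1·row B = (12, 1, −1)   [check: 1·91 − 1·79 = 12]
  79 = 6·12 + 7   → row D = row B − 6·row C = (7, −6, 7)   [check: −6·91 + 7·79 = 7]
  12 = 1·7 + 5   → row E = row C − 1·row D = (5, 7, −8)   [check: 7·91 − 8·79 = 5]
  7 = 1·5 + 2   → row F = row D − 1·row E = (2, −13, 15)   [check: −13·91 + 15·79 = 2]
  5 = 2·2 + 1   → row G = row E − 2·row F = (1, 33, −38)   [check: 33·91 − 38·79 = 1]
  2 = 2·1 + 0   → remainder 0, stop. gcd = 1 (last nonzero row G).
The gcd is 1, so 79 is invertible mod 91. The last nonzero row gives 33·91 − 38·79 = 1, so t = −38. So 79^(−1) ≡ −38 ≡ 53 (mod 91). Verify: 79 · 53 = 4187 ≡ 1 (mod 91). ✓

Final answer: 79^(−1) ≡ 53 (mod 91)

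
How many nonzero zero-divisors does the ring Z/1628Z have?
In Z/1628Z each nonzero element is either a unit (gcd with 1628 is 1) or a zero-divisor (gcd > 1). The number of units is φ(1628): factorise 1628 = 2^2 · 11 · 37, so φ(1628) = (2^2 − 2^1) · (11 − 1) · (37 − 1) = 2 · 10 · 36 = 720. The nonzero elements number 1628 − 1 = 1627. Hence the nonzero zero-divisors number 1627 − 720 = 907.

Final answer: Z/1628Z has 907 nonzero zero-divisors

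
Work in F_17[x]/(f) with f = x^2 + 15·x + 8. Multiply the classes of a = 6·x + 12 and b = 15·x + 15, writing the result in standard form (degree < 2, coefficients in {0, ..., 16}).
Multiply as integer polynomials: a · b = 90·x^2 + 270·x + 180. Reducing coefficients mod 17: a · b ≡ 5·x^2 + 15·x + 10. Now divide by f(x) = x^2 + 15·x + 8 in F_17[x], eliminating the leading term at each step:
  leading term 5·x^2: subtract (5)·f(x) = 5·x^2 + 7·x + 6, leaving 8·x + 4 (coefficients mod 17)
The degree is now < 2, so this is the remainder. Hence a · b ≡ 8·x + 4 in F_17[x]/(f).

Final answer: a · b ≡ 8·x + 4 (mod f(x))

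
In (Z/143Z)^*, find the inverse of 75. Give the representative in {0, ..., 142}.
Apply the extended Euclidean algorithm to (143, 75), tracking rows (r, s, t) with s·143 + t·75 = r. Each division r_prev = q·r_cur + r_new produces the new row as (previous row) − q·(current row):
  row A: (143, 1, 0)   [1·143 + 0·75 = 143]
  row B: (75, 0, 1)   [0·143 + 1·75 = 75]
  143 = 1·75 + 68   → row C = row A − 1·row B = (68, 1, −1)   [check: 1·143 − 1·75 = 68]
  75 = 1·68 + 7   → row D = row B − 1·row C = (7, −1, 2)   [check: −1·143 + 2·75 = 7]
  68 = 9·7 + 5   → row E = row C − 9·row D = (5, 10, −19)   [check: 10·143 − 19·75 = 5]
  7 = 1·5 + 2   → row F = row D − 1·row E = (2, −11, 21)   [check: −11·143 + 21·75 = 2]
  5 = 2·2 + 1   → row G = row E − 2·row F = (1, 32, −61)   [check: 32·143 − 61·75 = 1]
  2 = 2·1 + 0   → remainder 0, stop. gcd = 1 (last nonzero row G).
The gcd is 1, so 75 is invertible mod 143. The last nonzero row gives 32·143 − 61·75 = 1, so t = −61. So 75^(−1) ≡ −61 ≡ 82 (mod 143). Verify: 75 · 82 = 6150 ≡ 1 (mod 143). ✓

Final answer: 75^(−1) ≡ 82 (mod 143)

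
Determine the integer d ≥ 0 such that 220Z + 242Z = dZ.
(220, 242) = (22); d = 22

In the PID Z, (a, b) is generated by gcd(a, b). Compute gcd(242, 220) with the extended Euclidean algorithm, tracking rows (r, s, t) with s·242 + t·220 = r:
  row A: (242, 1, 0)   [1·242 + 0·220 = 242]
  row B: (220, 0, 1)   [0·242 + 1·220 = 220]
  242 = 1·220 + 22   → row C = row A − 1·row B = (22, 1, −1)   [check: 1·242 − 1·220 = 22]
  220 = 10·22 + 0   → remainder 0, stop. gcd = 22 (last nonzero row C).
So gcd(220, 242) = 22, with Bézout identity 1·242 − 1·220 = 22. Containment (⊇): the Bézout identity exhibits 22 as an element of (220, 242), giving (22) ⊆ (220, 242). Containment (⊆): since 22 | 220 and 22 | 242 (220 = 22·10, 242 = 22·11), every Z-linear combination of 220 and 242 is divisible by 22, so (220, 242) ⊆ (22). Therefore (220, 242) = (22), d = 22.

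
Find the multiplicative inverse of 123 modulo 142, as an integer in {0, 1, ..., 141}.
123^(−1) ≡ 127 (mod 142)

Apply the extended Euclidean algorithm to (142, 123), tracking rows (r, s, t) with s·142 + t·123 = r. Each division r_prev = q·r_cur + r_new produces the new row as (previous row) − q·(current row):
  row A: (142, 1, 0)   [1·142 + 0·123 = 142]
  row B: (123, 0, 1)   [0·142 + 1·123 = 123]
  142 = 1·123 + 19   → row C = row A − 1·row B = (19, 1, −1)   [check: 1·142 − 1·123 = 19]
  123 = 6·19 + 9   → row D = row B − 6·row C = (9, −6, 7)   [check: −6·142 + 7·123 = 9]
  19 = 2·9 + 1   → row E = row C − 2·row D = (1, 13, −15)   [check: 13·142 − 15·123 = 1]
  9 = 9·1 + 0   → remainder 0, stop. gcd = 1 (last nonzero row E).
The gcd is 1, so 123 is invertible mod 142. The last nonzero row gives 13·142 − 15·123 = 1, so t = −15. So 123^(−1) ≡ −15 ≡ 127 (mod 142). Verify: 123 · 127 = 15621 ≡ 1 (mod 142). ✓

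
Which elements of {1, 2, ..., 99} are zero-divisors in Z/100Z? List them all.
nonzero zero-divisors of Z/100Z = {2, 4, 5, 6, 8, 10, 12, 14, 15, 16, 18, 20, 22, 24, 25, 26, 28, 30, 32, 34, 35, 36, 38, 40, 42, 44, 45, 46, 48, 50, 52, 54, 55, 56, 58, 60, 62, 64, 65, 66, 68, 70, 72, 74, 75, 76, 78, 80, 82, 84, 85, 86, 88, 90, 92, 94, 95, 96, 98}

An element a ∈ Z/100Z (with a ≠ 0) is a zero-divisor iff gcd(a, 100) > 1 (because a is a unit precisely when gcd(a, n) = 1, and in Z/nZ every nonzero, non-unit element is a zero-divisor). Scan a = 1, ..., 99 and keep those with gcd(a, 100) > 1:
  gcd(2, 100) = 2, gcd(4, 100) = 4, gcd(5, 100) = 5, gcd(6, 100) = 2, gcd(8, 100) = 4, gcd(10, 100) = 10, gcd(12, 100) = 4, gcd(14, 100) = 2, gcd(15, 100) = 5, gcd(16, 100) = 4, gcd(18, 100) = 2, gcd(20, 100) = 20, gcd(22, 100) = 2, gcd(24, 100) = 4, gcd(25, 100) = 25, gcd(26, 100) = 2, gcd(28, 100) = 4, gcd(30, 100) = 10, gcd(32, 100) = 4, gcd(34, 100) = 2, gcd(35, 100) = 5, gcd(36, 100) = 4, gcd(38, 100) = 2, gcd(40, 100) = 20, gcd(42, 100) = 2, gcd(44, 100) = 4, gcd(45, 100) = 5, gcd(46, 100) = 2, gcd(48, 100) = 4, gcd(50, 100) = 50, gcd(52, 100) = 4, gcd(54, 100) = 2, gcd(55, 100) = 5, gcd(56, 100) = 4, gcd(58, 100) = 2, gcd(60, 100) = 20, gcd(62, 100) = 2, gcd(64, 100) = 4, gcd(65, 100) = 5, gcd(66, 100) = 2, gcd(68, 100) = 4, gcd(70, 100) = 10, gcd(72, 100) = 4, gcd(74, 100) = 2, gcd(75, 100) = 25, gcd(76, 100) = 4, gcd(78, 100) = 2, gcd(80, 100) = 20, gcd(82, 100) = 2, gcd(84, 100) = 4, gcd(85, 100) = 5, gcd(86, 100) = 2, gcd(88, 100) = 4, gcd(90, 100) = 10, gcd(92, 100) = 4, gcd(94, 100) = 2, gcd(95, 100) = 5, gcd(96, 100) = 4, gcd(98, 100) = 2.
All other a ∈ {1, ..., 99} have gcd(a, 100) = 1 and are units. So the nonzero zero-divisors are exactly the 59 values of a appearing in this scan.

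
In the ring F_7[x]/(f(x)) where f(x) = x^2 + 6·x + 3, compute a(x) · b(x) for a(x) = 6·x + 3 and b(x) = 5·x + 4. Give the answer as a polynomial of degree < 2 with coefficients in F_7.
Multiply as integer polynomials: a · b = 30·x^2 + 39·x + 12. Reducing coefficients mod 7: a · b ≡ 2·x^2 + 4·x + 5. Now divide by f(x) = x^2 + 6·x + 3 in F_7[x], eliminating the leading term at each step:
  leading term 2·x^2: subtract (2)·f(x) = 2·x^2 + 5·x + 6, leaving 6·x + 6 (coefficients mod 7)
The degree is now < 2, so this is the remainder. Hence a · b ≡ 6·x + 6 in F_7[x]/(f).

Final answer: a · b ≡ 6·x + 6 (mod f(x))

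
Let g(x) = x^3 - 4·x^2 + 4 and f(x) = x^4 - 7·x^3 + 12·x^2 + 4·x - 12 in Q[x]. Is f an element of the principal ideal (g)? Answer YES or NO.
YES

In Q[x] the ideal (g) consists of all multiples of g, so f ∈ (g) iff g | f, i.e. iff the remainder of f on division by g is 0. Divide f by g (g is monic, so eliminate the leading term of the running remainder at each step):
  leading term x^4: subtract (x)·g(x) = x^4 - 4·x^3 + 4·x, leaving -3·x^3 + 12·x^2 - 12
  leading term -3·x^3: subtract (-3)·g(x) = -3·x^3 + 12·x^2 - 12, leaving 0
The remainder is 0, so f(x) = g(x) · h(x) with h(x) = x - 3. Hence g | f, i.e. f ∈ (g).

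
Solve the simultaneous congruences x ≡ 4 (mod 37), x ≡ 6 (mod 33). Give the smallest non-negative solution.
The moduli 37, 33 are pairwise coprime, so by the CRT there is a unique solution mod 37·33 = 1221.
Solve by successive substitution. Start with x ≡ 4 (mod 37).
  Combine with x ≡ 6 (mod 33): write x = 4 + 37·t and require 4 + 37·t ≡ 6 (mod 33), i.e. 37·t ≡ 6 − 4 ≡ 2 (mod 33). Since 37^(−1) ≡ 25 (mod 33) (37 ≡ 4 (mod 33)), t ≡ 25·2 ≡ 17 (mod 33). So x ≡ 4 + 37·17 = 633 (mod 1221).
Unique solution in [0, 1221): x = 633.

Final answer: x ≡ 633 (mod 1221); the representative in [0, 1221) is 633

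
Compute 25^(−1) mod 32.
25^(−1) ≡ 9 (mod 32)

Apply the extended Euclidean algorithm to (32, 25), tracking rows (r, s, t) with s·32 + t·25 = r. Each division r_prev = q·r_cur + r_new produces the new row as (previous row) − q·(current row):
  row A: (32, 1, 0)   [1·32 + 0·25 = 32]
  row B: (25, 0, 1)   [0·32 + 1·25 = 25]
  32 = 1·25 + 7   → row C = row A − 1·row B = (7, 1, −1)   [check: 1·32 − 1·25 = 7]
  25 = 3·7 + 4   → row D = row B − 3·row C = (4, −3, 4)   [check: −3·32 + 4·25 = 4]
  7 = 1·4 + 3   → row E = row C − 1·row D = (3, 4, −5)   [check: 4·32 − 5·25 = 3]
  4 = 1·3 + 1   → row F = row D − 1·row E = (1, −7, 9)   [check: −7·32 + 9·25 = 1]
  3 = 3·1 + 0   → remainder 0, stop. gcd = 1 (last nonzero row F).
The gcd is 1, so 25 is invertible mod 32. The last nonzero row gives −7·32 + 9·25 = 1, so t = 9. So 25^(−1) ≡ 9 (mod 32). Verify: 25 · 9 = 225 ≡ 1 (mod 32). ✓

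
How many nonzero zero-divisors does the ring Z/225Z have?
In Z/225Z each nonzero element is either a unit (gcd with 225 is 1) or a zero-divisor (gcd > 1). The number of units is φ(225): factorise 225 = 3^2 · 5^2, so φ(225) = (3^2 − 3^1) · (5^2 − 5^1) = 6 · 20 = 120. The nonzero elements number 225 − 1 = 224. Hence the nonzero zero-divisors number 224 − 120 = 104.

Final answer: Z/225Z has 104 nonzero zero-divisors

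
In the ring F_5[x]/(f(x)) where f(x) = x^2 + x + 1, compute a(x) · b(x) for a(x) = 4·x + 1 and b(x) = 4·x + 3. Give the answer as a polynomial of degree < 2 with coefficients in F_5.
Multiply as integer polynomials: a · b = 16·x^2 + 16·x + 3. Reducing coefficients mod 5: a · b ≡ x^2 + x + 3. Now divide by f(x) = x^2 + x + 1 in F_5[x], eliminating the leading term at each step:
  leading term x^2: subtract (1)·f(x) = x^2 + x + 1, leaving 2 (coefficients mod 5)
The degree is now < 2, so this is the remainder. Hence a · b ≡ 2 in F_5[x]/(f).

Final answer: a · b ≡ 2 (mod f(x))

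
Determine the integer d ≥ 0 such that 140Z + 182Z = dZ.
In the PID Z, (a, b) is generated by gcd(a, b). Compute gcd(182, 140) with the extended Euclidean algorithm, tracking rows (r, s, t) with s·182 + t·140 = r:
  row A: (182, 1, 0)   [1·182 + 0·140 = 182]
  row B: (140, 0, 1)   [0·182 + 1·140 = 140]
  182 = 1·140 + 42   → row C = row A − 1·row B = (42, 1, −1)   [check: 1·182 − 1·140 = 42]
  140 = 3·42 + 14   → row D = row B − 3·row C = (14, −3, 4)   [check: −3·182 + 4·140 = 14]
  42 = 3·14 + 0   → remainder 0, stop. gcd = 14 (last nonzero row D).
So gcd(140, 182) = 14, with Bézout identity −3·182 + 4·140 = 14. Containment (⊇): the Bézout identity exhibits 14 as an element of (140, 182), giving (14) ⊆ (140, 182). Containment (⊆): since 14 | 140 and 14 | 182 (140 = 14·10, 182 = 14·13), every Z-linear combination of 140 and 182 is divisible by 14, so (140, 182) ⊆ (14). Therefore (140, 182) = (14), d = 14.

Final answer: (140, 182) = (14); d = 14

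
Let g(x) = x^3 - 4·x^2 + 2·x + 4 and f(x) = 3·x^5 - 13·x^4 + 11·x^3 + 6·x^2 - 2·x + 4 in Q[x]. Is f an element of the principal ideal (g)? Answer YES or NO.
In Q[x] the ideal (g) consists of all multiples of g, so f ∈ (g) iff g | f, i.e. iff the remainder of f on division by g is 0. Divide f by g (g is monic, so eliminate the leading term of the running remainder at each step):
  leading term 3·x^5: subtract (3·x^2)·g(x) = 3·x^5 - 12·x^4 + 6·x^3 + 12·x^2, leaving -x^4 + 5·x^3 - 6·x^2 - 2·x + 4
  leading term -x^4: subtract (-x)·g(x) = -x^4 + 4·x^3 - 2·x^2 - 4·x, leaving x^3 - 4·x^2 + 2·x + 4
  leading term x^3: subtract (1)·g(x) = x^3 - 4·x^2 + 2·x + 4, leaving 0
The remainder is 0, so f(x) = g(x) · h(x) with h(x) = 3·x^2 - x + 1. Hence g | f, i.e. f ∈ (g).

Final answer: YES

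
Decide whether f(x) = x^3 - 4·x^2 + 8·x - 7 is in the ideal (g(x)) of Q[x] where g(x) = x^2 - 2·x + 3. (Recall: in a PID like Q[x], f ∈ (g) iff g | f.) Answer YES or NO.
In Q[x] the ideal (g) consists of all multiples of g, so f ∈ (g) iff g | f, i.e. iff the remainder of f on division by g is 0. Divide f by g (g is monic, so eliminate the leading term of the running remainder at each step):
  leading term x^3: subtract (x)·g(x) = x^3 - 2·x^2 + 3·x, leaving -2·x^2 + 5·x - 7
  leading term -2·x^2: subtract (-2)·g(x) = -2·x^2 + 4·x - 6, leaving x - 1
The remainder r(x) = x - 1 ≠ 0 (and deg r < deg g), so g ∤ f, i.e. f ∉ (g).

Final answer: NO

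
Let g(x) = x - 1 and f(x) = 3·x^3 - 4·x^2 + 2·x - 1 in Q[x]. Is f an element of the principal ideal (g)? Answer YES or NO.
In Q[x] the ideal (g) consists of all multiples of g, so f ∈ (g) iff g | f, i.e. iff the remainder of f on division by g is 0. Divide f by g (g is monic, so eliminate the leading term of the running remainder at each step):
  leading term 3·x^3: subtract (3·x^2)·g(x) = 3·x^3 - 3·x^2, leaving -x^2 + 2·x - 1
  leading term -x^2: subtract (-x)·g(x) = -x^2 + x, leaving x - 1
  leading term x: subtract (1)·g(x) = x - 1, leaving 0
The remainder is 0, so f(x) = g(x) · h(x) with h(x) = 3·x^2 - x + 1. Hence g | f, i.e. f ∈ (g).

Final answer: YES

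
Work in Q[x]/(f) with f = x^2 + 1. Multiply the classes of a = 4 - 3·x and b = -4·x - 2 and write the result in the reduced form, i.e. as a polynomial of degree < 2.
First multiply in Q[x] without reducing: a · b = 12·x^2 - 10·x - 8. Now divide by f(x) = x^2 + 1, eliminating the leading term at each step:
  leading term 12·x^2: subtract (12)·f(x) = 12·x^2 + 12, leaving -10·x - 20
The degree is now < 2, so this is the remainder. Hence a · b ≡ -10·x - 20 in Q[x]/(f).

Final answer: a · b ≡ -10·x - 20 (mod f(x))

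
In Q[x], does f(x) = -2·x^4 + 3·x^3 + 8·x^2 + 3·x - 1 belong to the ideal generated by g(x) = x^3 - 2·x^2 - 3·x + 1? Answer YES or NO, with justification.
In Q[x] the ideal (g) consists of all multiples of g, so f ∈ (g) iff g | f, i.e. iff the remainder of f on division by g is 0. Divide f by g (g is monic, so eliminate the leading term of the running remainder at each step):
  leading term -2·x^4: subtract (-2·x)·g(x) = -2·x^4 + 4·x^3 + 6·x^2 - 2·x, leaving -x^3 + 2·x^2 + 5·x - 1
  leading term -x^3: subtract (-1)·g(x) = -x^3 + 2·x^2 + 3·x - 1, leaving 2·x
The remainder r(x) = 2·x ≠ 0 (and deg r < deg g), so g ∤ f, i.e. f ∉ (g).

Final answer: NO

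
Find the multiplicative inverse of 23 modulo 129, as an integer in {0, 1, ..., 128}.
23^(−1) ≡ 101 (mod 129)

Apply the extended Euclidean algorithm to (129, 23), tracking rows (r, s, t) with s·129 + t·23 = r. Each division r_prev = q·r_cur + r_new produces the new row as (previous row) − q·(current row):
  row A: (129, 1, 0)   [1·129 + 0·23 = 129]
  row B: (23, 0, 1)   [0·129 + 1·23 = 23]
  129 = 5·23 + 14   → row C = row A − 5·row B = (14, 1, −5)   [check: 1·129 − 5·23 = 14]
  23 = 1·14 + 9   → row D = row B − 1·row C = (9, −1, 6)   [check: −1·129 + 6·23 = 9]
  14 = 1·9 + 5   → row E = row C − 1·row D = (5, 2, −11)   [check: 2·129 − 11·23 = 5]
  9 = 1·5 + 4   → row F = row D − 1·row E = (4, −3, 17)   [check: −3·129 + 17·23 = 4]
  5 = 1·4 + 1   → row G = row E − 1·row F = (1, 5, −28)   [check: 5·129 − 28·23 = 1]
  4 = 4·1 + 0   → remainder 0, stop. gcd = 1 (last nonzero row G).
The gcd is 1, so 23 is invertible mod 129. The last nonzero row gives 5·129 − 28·23 = 1, so t = −28. So 23^(−1) ≡ −28 ≡ 101 (mod 129). Verify: 23 · 101 = 2323 ≡ 1 (mod 129). ✓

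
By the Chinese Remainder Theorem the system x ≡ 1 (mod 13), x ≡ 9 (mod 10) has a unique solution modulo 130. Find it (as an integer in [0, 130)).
The moduli 13, 10 are pairwise coprime, so by the CRT there is a unique solution mod 13·10 = 130.
Solve by successive substitution. Start with x ≡ 1 (mod 13).
  Combine with x ≡ 9 (mod 10): write x = 1 + 13·t and require 1 + 13·t ≡ 9 (mod 10), i.e. 13·t ≡ 9 − 1 ≡ 8 (mod 10). Since 13^(−1) ≡ 7 (mod 10) (13 ≡ 3 (mod 10)), t ≡ 7·8 ≡ 6 (mod 10). So x ≡ 1 + 13·6 = 79 (mod 130).
Unique solution in [0, 130): x = 79.

Final answer: x ≡ 79 (mod 130); the representative in [0, 130) is 79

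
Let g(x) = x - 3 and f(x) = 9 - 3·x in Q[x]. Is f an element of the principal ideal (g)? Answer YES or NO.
YES

In Q[x] the ideal (g) consists of all multiples of g, so f ∈ (g) iff g | f, i.e. iff the remainder of f on division by g is 0. Divide f by g (g is monic, so eliminate the leading term of the running remainder at each step):
  leading term -3·x: subtract (-3)·g(x) = 9 - 3·x, leaving 0
The remainder is 0, so f(x) = g(x) · h(x) with h(x) = -3. Hence g | f, i.e. f ∈ (g).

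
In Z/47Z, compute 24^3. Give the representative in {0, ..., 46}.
Use repeated squaring. Binary(3) = 11. Walk through the bits of the exponent 3 left-to-right: at each bit after the leading one, square the running value, then multiply by 24 if the bit is 1 (always reducing mod 47):
  bit 1 = 1 (leading): start with 24.
  bit 2 = 1: square 24^2 = 576 ≡ 12; bit is 1, so multiply 12·24 = 288 ≡ 6 (mod 47).
Final value: 24^3 ≡ 6 (mod 47).

Final answer: 6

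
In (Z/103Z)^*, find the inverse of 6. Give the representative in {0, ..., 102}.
Apply the extended Euclidean algorithm to (103, 6), tracking rows (r, s, t) with s·103 + t·6 = r. Each division r_prev = q·r_cur + r_new produces the new row as (previous row) − q·(current row):
  row A: (103, 1, 0)   [1·103 + 0·6 = 103]
  row B: (6, 0, 1)   [0·103 + 1·6 = 6]
  103 = 17·6 + 1   → row C = row A − 17·row B = (1, 1, −17)   [check: 1·103 − 17·6 = 1]
  6 = 6·1 + 0   → remainder 0, stop. gcd = 1 (last nonzero row C).
The gcd is 1, so 6 is invertible mod 103. The last nonzero row gives 1·103 − 17·6 = 1, so t = −17. So 6^(−1) ≡ −17 ≡ 86 (mod 103). Verify: 6 · 86 = 516 ≡ 1 (mod 103). ✓

Final answer: 6^(−1) ≡ 86 (mod 103)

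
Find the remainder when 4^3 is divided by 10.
4

Use repeated squaring. Binary(3) = 11. Walk through the bits of the exponent 3 left-to-right: at each bit after the leading one, square the running value, then multiply by 4 if the bit is 1 (always reducing mod 10):
  bit 1 = 1 (leading): start with 4.
  bit 2 = 1: square 4^2 = 16 ≡ 6; bit is 1, so multiply 6·4 = 24 ≡ 4 (mod 10).
Final value: 4^3 ≡ 4 (mod 10).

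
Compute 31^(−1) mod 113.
Apply the extended Euclidean algorithm to (113, 31), tracking rows (r, s, t) with s·113 + t·31 = r. Each division r_prev = q·r_cur + r_new produces the new row as (previous row) − q·(current row):
  row A: (113, 1, 0)   [1·113 + 0·31 = 113]
  row B: (31, 0, 1)   [0·113 + 1·31 = 31]
  113 = 3·31 + 20   → row C = row A − 3·row B = (20, 1, −3)   [check: 1·113 − 3·31 = 20]
  31 = 1·20 + 11   → row D = row B − 1·row C = (11, −1, 4)   [check: −1·113 + 4·31 = 11]
  20 = 1·11 + 9   → row E = row C − 1·row D = (9, 2, −7)   [check: 2·113 − 7·31 = 9]
  11 = 1·9 + 2   → row F = row D − 1·row E = (2, −3, 11)   [check: −3·113 + 11·31 = 2]
  9 = 4·2 + 1   → row G = row E − 4·row F = (1, 14, −51)   [check: 14·113 − 51·31 = 1]
  2 = 2·1 + 0   → remainder 0, stop. gcd = 1 (last nonzero row G).
The gcd is 1, so 31 is invertible mod 113. The last nonzero row gives 14·113 − 51·31 = 1, so t = −51. So 31^(−1) ≡ −51 ≡ 62 (mod 113). Verify: 31 · 62 = 1922 ≡ 1 (mod 113). ✓

Final answer: 31^(−1) ≡ 62 (mod 113)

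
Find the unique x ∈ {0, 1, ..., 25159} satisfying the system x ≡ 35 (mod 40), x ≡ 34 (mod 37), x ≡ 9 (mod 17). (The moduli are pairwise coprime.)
The moduli 40, 37, 17 are pairwise coprime, so by the CRT there is a unique solution mod 40·37·17 = 25160.
Solve by successive substitution. Start with x ≡ 35 (mod 40).
  Combine with x ≡ 34 (mod 37): write x = 35 + 40·t and require 35 + 40·t ≡ 34 (mod 37), i.e. 40·t ≡ 34 − 35 ≡ 36 (mod 37). Since 40^(−1) ≡ 25 (mod 37) (40 ≡ 3 (mod 37)), t ≡ 25·36 ≡ 12 (mod 37). So x ≡ 35 + 40·12 = 515 (mod 1480).
  Combine with x ≡ 9 (mod 17): write x = 515 + 1480·t and require 515 + 1480·t ≡ 9 (mod 17), i.e. 1480·t ≡ 9 − 515 ≡ 4 (mod 17). Since 1480^(−1) ≡ 1 (mod 17) (1480 ≡ 1 (mod 17)), t ≡ 1·4 ≡ 4 (mod 17). So x ≡ 515 + 1480·4 = 6435 (mod 25160).
Unique solution in [0, 25160): x = 6435.

Final answer: x ≡ 6435 (mod 25160); the representative in [0, 25160) is 6435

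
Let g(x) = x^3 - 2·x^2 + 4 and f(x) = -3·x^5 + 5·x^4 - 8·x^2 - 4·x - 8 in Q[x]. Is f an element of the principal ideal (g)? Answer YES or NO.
In Q[x] the ideal (g) consists of all multiples of g, so f ∈ (g) iff g | f, i.e. iff the remainder of f on division by g is 0. Divide f by g (g is monic, so eliminate the leading term of the running remainder at each step):
  leading term -3·x^5: subtract (-3·x^2)·g(x) = -3·x^5 + 6·x^4 - 12·x^2, leaving -x^4 + 4·x^2 - 4·x - 8
  leading term -x^4: subtract (-x)·g(x) = -x^4 + 2·x^3 - 4·x, leaving -2·x^3 + 4·x^2 - 8
  leading term -2·x^3: subtract (-2)·g(x) = -2·x^3 + 4·x^2 - 8, leaving 0
The remainder is 0, so f(x) = g(x) · h(x) with h(x) = -3·x^2 - x - 2. Hence g | f, i.e. f ∈ (g).

Final answer: YES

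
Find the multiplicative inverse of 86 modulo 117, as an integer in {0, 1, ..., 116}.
Apply the extended Euclidean algorithm to (117, 86), tracking rows (r, s, t) with s·117 + t·86 = r. Each division r_prev = q·r_cur + r_new produces the new row as (previous row) − q·(current row):
  row A: (117, 1, 0)   [1·117 + 0·86 = 117]
  row B: (86, 0, 1)   [0·117 + 1·86 = 86]
  117 = 1·86 + 31   → row C = row A − 1·row B = (31, 1, −1)   [check: 1·117 − 1·86 = 31]
  86 = 2·31 + 24   → row D = row B − 2·row C = (24, −2, 3)   [check: −2·117 + 3·86 = 24]
  31 = 1·24 + 7   → row E = row C − 1·row D = (7, 3, −4)   [check: 3·117 − 4·86 = 7]
  24 = 3·7 + 3   → row F = row D − 3·row E = (3, −11, 15)   [check: −11·117 + 15·86 = 3]
  7 = 2·3 + 1   → row G = row E − 2·row F = (1, 25, −34)   [check: 25·117 − 34·86 = 1]
  3 = 3·1 + 0   → remainder 0, stop. gcd = 1 (last nonzero row G).
The gcd is 1, so 86 is invertible mod 117. The last nonzero row gives 25·117 − 34·86 = 1, so t = −34. So 86^(−1) ≡ −34 ≡ 83 (mod 117). Verify: 86 · 83 = 7138 ≡ 1 (mod 117). ✓

Final answer: 86^(−1) ≡ 83 (mod 117)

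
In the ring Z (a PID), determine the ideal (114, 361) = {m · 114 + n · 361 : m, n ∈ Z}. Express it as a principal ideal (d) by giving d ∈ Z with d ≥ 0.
(114, 361) = (19); d = 19

In the PID Z, (a, b) is generated by gcd(a, b). Compute gcd(361, 114) with the extended Euclidean algorithm, tracking rows (r, s, t) with s·361 + t·114 = r:
  row A: (361, 1, 0)   [1·361 + 0·114 = 361]
  row B: (114, 0, 1)   [0·361 + 1·114 = 114]
  361 = 3·114 + 19   → row C = row A − 3·row B = (19, 1, −3)   [check: 1·361 − 3·114 = 19]
  114 = 6·19 + 0   → remainder 0, stop. gcd = 19 (last nonzero row C).
So gcd(114, 361) = 19, with Bézout identity 1·361 − 3·114 = 19. Containment (⊇): the Bézout identity exhibits 19 as an element of (114, 361), giving (19) ⊆ (114, 361). Containment (⊆): since 19 | 114 and 19 | 361 (114 = 19·6, 361 = 19·19), every Z-linear combination of 114 and 361 is divisible by 19, so (114, 361) ⊆ (19). Therefore (114, 361) = (19), d = 19.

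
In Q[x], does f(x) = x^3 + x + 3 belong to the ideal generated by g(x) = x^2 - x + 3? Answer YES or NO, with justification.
NO

In Q[x] the ideal (g) consists of all multiples of g, so f ∈ (g) iff g | f, i.e. iff the remainder of f on division by g is 0. Divide f by g (g is monic, so eliminate the leading term of the running remainder at each step):
  leading term x^3: subtract (x)·g(x) = x^3 - x^2 + 3·x, leaving x^2 - 2·x + 3
  leading term x^2: subtract (1)·g(x) = x^2 - x + 3, leaving -x
The remainder r(x) = -x ≠ 0 (and deg r < deg g), so g ∤ f, i.e. f ∉ (g).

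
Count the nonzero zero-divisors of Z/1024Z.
Z/1024Z has 511 nonzero zero-divisors

In Z/1024Z each nonzero element is either a unit (gcd with 1024 is 1) or a zero-divisor (gcd > 1). The number of units is φ(1024): factorise 1024 = 2^10, so φ(1024) = (2^10 − 2^9) = 512 = 512. The nonzero elements number 1024 − 1 = 1023. Hence the nonzero zero-divisors number 1023 − 512 = 511.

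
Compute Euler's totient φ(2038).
φ(2038) = 1018

φ is multiplicative, with φ(p^e) = p^e − p^(e−1). Factorise 2038 = 2 · 1019. Then
  φ(2038) = (2 − 1) · (1019 − 1) = 1 · 1018 = 1018.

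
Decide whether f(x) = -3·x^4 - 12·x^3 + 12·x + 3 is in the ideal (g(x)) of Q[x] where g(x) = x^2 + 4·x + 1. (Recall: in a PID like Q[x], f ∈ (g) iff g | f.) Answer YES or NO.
YES

In Q[x] the ideal (g) consists of all multiples of g, so f ∈ (g) iff g | f, i.e. iff the remainder of f on division by g is 0. Divide f by g (g is monic, so eliminate the leading term of the running remainder at each step):
  leading term -3·x^4: subtract (-3·x^2)·g(x) = -3·x^4 - 12·x^3 - 3·x^2, leaving 3·x^2 + 12·x + 3
  leading term 3·x^2: subtract (3)·g(x) = 3·x^2 + 12·x + 3, leaving 0
The remainder is 0, so f(x) = g(x) · h(x) with h(x) = 3 - 3·x^2. Hence g | f, i.e. f ∈ (g).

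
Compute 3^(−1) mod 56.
3^(−1) ≡ 19 (mod 56)

Apply the extended Euclidean algorithm to (56, 3), tracking rows (r, s, t) with s·56 + t·3 = r. Each division r_prev = q·r_cur + r_new produces the new row as (previous row) − q·(current row):
  row A: (56, 1, 0)   [1·56 + 0·3 = 56]
  row B: (3, 0, 1)   [0·56 + 1·3 = 3]
  56 = 18·3 + 2   → row C = row A − 18·row B = (2, 1, −18)   [check: 1·56 − 18·3 = 2]
  3 = 1·2 + 1   → row D = row B − 1·row C = (1, −1, 19)   [check: −1·56 + 19·3 = 1]
  2 = 2·1 + 0   → remainder 0, stop. gcd = 1 (last nonzero row D).
The gcd is 1, so 3 is invertible mod 56. The last nonzero row gives −1·56 + 19·3 = 1, so t = 19. So 3^(−1) ≡ 19 (mod 56). Verify: 3 · 19 = 57 ≡ 1 (mod 56). ✓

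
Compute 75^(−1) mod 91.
75^(−1) ≡ 17 (mod 91)

Apply the extended Euclidean algorithm to (91, 75), tracking rows (r, s, t) with s·91 + t·75 = r. Each division r_prev = q·r_cur + r_new produces the new row as (previous row) − q·(current row):
  row A: (91, 1, 0)   [1·91 + 0·75 = 91]
  row B: (75, 0, 1)   [0·91 + 1·75 = 75]
  91 = 1·75 + 16   → row C = row A − 1·row B = (16, 1, −1)   [check: 1·91 − 1·75 = 16]
  75 = 4·16 + 11   → row D = row B − 4·row C = (11, −4, 5)   [check: −4·91 + 5·75 = 11]
  16 = 1·11 + 5   → row E = row C − 1·row D = (5, 5, −6)   [check: 5·91 − 6·75 = 5]
  11 = 2·5 + 1   → row F = row D − 2·row E = (1, −14, 17)   [check: −14·91 + 17·75 = 1]
  5 = 5·1 + 0   → remainder 0, stop. gcd = 1 (last nonzero row F).
The gcd is 1, so 75 is invertible mod 91. The last nonzero row gives −14·91 + 17·75 = 1, so t = 17. So 75^(−1) ≡ 17 (mod 91). Verify: 75 · 17 = 1275 ≡ 1 (mod 91). ✓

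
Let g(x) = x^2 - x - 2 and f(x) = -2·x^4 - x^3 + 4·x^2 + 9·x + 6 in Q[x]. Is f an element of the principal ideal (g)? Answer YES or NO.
In Q[x] the ideal (g) consists of all multiples of g, so f ∈ (g) iff g | f, i.e. iff the remainder of f on division by g is 0. Divide f by g (g is monic, so eliminate the leading term of the running remainder at each step):
  leading term -2·x^4: subtract (-2·x^2)·g(x) = -2·x^4 + 2·x^3 + 4·x^2, leaving -3·x^3 + 9·x + 6
  leading term -3·x^3: subtract (-3·x)·g(x) = -3·x^3 + 3·x^2 + 6·x, leaving -3·x^2 + 3·x + 6
  leading term -3·x^2: subtract (-3)·g(x) = -3·x^2 + 3·x + 6, leaving 0
The remainder is 0, so f(x) = g(x) · h(x) with h(x) = -2·x^2 - 3·x - 3. Hence g | f, i.e. f ∈ (g).

Final answer: YES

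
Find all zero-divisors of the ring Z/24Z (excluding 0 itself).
An element a ∈ Z/24Z (with a ≠ 0) is a zero-divisor iff gcd(a, 24) > 1 (because a is a unit precisely when gcd(a, n) = 1, and in Z/nZ every nonzero, non-unit element is a zero-divisor). Scan a = 1, ..., 23 and keep those with gcd(a, 24) > 1:
  gcd(2, 24) = 2, gcd(3, 24) = 3, gcd(4, 24) = 4, gcd(6, 24) = 6, gcd(8, 24) = 8, gcd(9, 24) = 3, gcd(10, 24) = 2, gcd(12, 24) = 12, gcd(14, 24) = 2, gcd(15, 24) = 3, gcd(16, 24) = 8, gcd(18, 24) = 6, gcd(20, 24) = 4, gcd(21, 24) = 3, gcd(22, 24) = 2.
All other a ∈ {1, ..., 23} have gcd(a, 24) = 1 and are units. So the nonzero zero-divisors are exactly the 15 values of a appearing in this scan.

Final answer: nonzero zero-divisors of Z/24Z = {2, 3, 4, 6, 8, 9, 10, 12, 14, 15, 16, 18, 20, 21, 22}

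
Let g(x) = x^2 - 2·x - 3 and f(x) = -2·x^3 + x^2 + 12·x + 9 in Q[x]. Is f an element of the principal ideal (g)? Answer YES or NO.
In Q[x] the ideal (g) consists of all multiples of g, so f ∈ (g) iff g | f, i.e. iff the remainder of f on division by g is 0. Divide f by g (g is monic, so eliminate the leading term of the running remainder at each step):
  leading term -2·x^3: subtract (-2·x)·g(x) = -2·x^3 + 4·x^2 + 6·x, leaving -3·x^2 + 6·x + 9
  leading term -3·x^2: subtract (-3)·g(x) = -3·x^2 + 6·x + 9, leaving 0
The remainder is 0, so f(x) = g(x) · h(x) with h(x) = -2·x - 3. Hence g | f, i.e. f ∈ (g).

Final answer: YES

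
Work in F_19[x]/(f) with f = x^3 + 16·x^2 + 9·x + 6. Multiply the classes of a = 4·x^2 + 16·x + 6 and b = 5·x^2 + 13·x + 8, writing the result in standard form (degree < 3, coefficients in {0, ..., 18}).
a · b ≡ x^2 + 11·x + 17 (mod f(x))

Multiply as integer polynomials: a · b = 20·x^4 + 132·x^3 + 270·x^2 + 206·x + 48. Reducing coefficients mod 19: a · b ≡ x^4 + 18·x^3 + 4·x^2 + 16·x + 10. Now divide by f(x) = x^3 + 16·x^2 + 9·x + 6 in F_19[x], eliminating the leading term at each step:
  leading term x^4: subtract (x)·f(x) = x^4 + 16·x^3 + 9·x^2 + 6·x, leaving 2·x^3 + 14·x^2 + 10·x + 10 (coefficients mod 19)
  leading term 2·x^3: subtract (2)·f(x) = 2·x^3 + 13·x^2 + 18·x + 12, leaving x^2 + 11·x + 17 (coefficients mod 19)
The degree is now < 3, so this is the remainder. Hence a · b ≡ x^2 + 11·x + 17 in F_19[x]/(f).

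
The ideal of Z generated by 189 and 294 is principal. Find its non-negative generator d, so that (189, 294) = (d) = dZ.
(189, 294) = (21); d = 21

In the PID Z, (a, b) is generated by gcd(a, b). Compute gcd(294, 189) with the extended Euclidean algorithm, tracking rows (r, s, t) with s·294 + t·189 = r:
  row A: (294, 1, 0)   [1·294 + 0·189 = 294]
  row B: (189, 0, 1)   [0·294 + 1·189 = 189]
  294 = 1·189 + 105   → row C = row A − 1·row B = (105, 1, −1)   [check: 1·294 − 1·189 = 105]
  189 = 1·105 + 84   → row D = row B − 1·row C = (84, −1, 2)   [check: −1·294 + 2·189 = 84]
  105 = 1·84 + 21   → row E = row C − 1·row D = (21, 2, −3)   [check: 2·294 − 3·189 = 21]
  84 = 4·21 + 0   → remainder 0, stop. gcd = 21 (last nonzero row E).
So gcd(189, 294) = 21, with Bézout identity 2·294 − 3·189 = 21. Containment (⊇): the Bézout identity exhibits 21 as an element of (189, 294), giving (21) ⊆ (189, 294). Containment (⊆): since 21 | 189 and 21 | 294 (189 = 21·9, 294 = 21·14), every Z-linear combination of 189 and 294 is divisible by 21, so (189, 294) ⊆ (21). Therefore (189, 294) = (21), d = 21.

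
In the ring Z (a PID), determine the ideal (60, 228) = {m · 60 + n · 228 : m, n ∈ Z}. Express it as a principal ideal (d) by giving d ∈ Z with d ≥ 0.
(60, 228) = (12); d = 12

In the PID Z, (a, b) is generated by gcd(a, b). Compute gcd(228, 60) with the extended Euclidean algorithm, tracking rows (r, s, t) with s·228 + t·60 = r:
  row A: (228, 1, 0)   [1·228 + 0·60 = 228]
  row B: (60, 0, 1)   [0·228 + 1·60 = 60]
  228 = 3·60 + 48   → row C = row A − 3·row B = (48, 1, −3)   [check: 1·228 − 3·60 = 48]
  60 = 1·48 + 12   → row D = row B − 1·row C = (12, −1, 4)   [check: −1·228 + 4·60 = 12]
  48 = 4·12 + 0   → remainder 0, stop. gcd = 12 (last nonzero row D).
So gcd(60, 228) = 12, with Bézout identity −1·228 + 4·60 = 12. Containment (⊇): the Bézout identity exhibits 12 as an element of (60, 228), giving (12) ⊆ (60, 228). Containment (⊆): since 12 | 60 and 12 | 228 (60 = 12·5, 228 = 12·19), every Z-linear combination of 60 and 228 is divisible by 12, so (60, 228) ⊆ (12). Therefore (60, 228) = (12), d = 12.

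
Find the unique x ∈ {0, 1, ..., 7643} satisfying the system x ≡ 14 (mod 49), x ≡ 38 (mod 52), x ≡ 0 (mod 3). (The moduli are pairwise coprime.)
x ≡ 7266 (mod 7644); the representative in [0, 7644) is 7266

The moduli 49, 52, 3 are pairwise coprime, so by the CRT there is a unique solution mod 49·52·3 = 7644.
Solve by successive substitution. Start with x ≡ 14 (mod 49).
  Combine with x ≡ 38 (mod 52): write x = 14 + 49·t and require 14 + 49·t ≡ 38 (mod 52), i.e. 49·t ≡ 38 − 14 ≡ 24 (mod 52). Since 49^(−1) ≡ 17 (mod 52), t ≡ 17·24 ≡ 44 (mod 52). So x ≡ 14 + 49·44 = 2170 (mod 2548).
  Combine with x ≡ 0 (mod 3): write x = 2170 + 2548·t and require 2170 + 2548·t ≡ 0 (mod 3), i.e. 2548·t ≡ 0 − 2170 ≡ 2 (mod 3). Since 2548^(−1) ≡ 1 (mod 3) (2548 ≡ 1 (mod 3)), t ≡ 1·2 ≡ 2 (mod 3). So x ≡ 2170 + 2548·2 = 7266 (mod 7644).
Unique solution in [0, 7644): x = 7266.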